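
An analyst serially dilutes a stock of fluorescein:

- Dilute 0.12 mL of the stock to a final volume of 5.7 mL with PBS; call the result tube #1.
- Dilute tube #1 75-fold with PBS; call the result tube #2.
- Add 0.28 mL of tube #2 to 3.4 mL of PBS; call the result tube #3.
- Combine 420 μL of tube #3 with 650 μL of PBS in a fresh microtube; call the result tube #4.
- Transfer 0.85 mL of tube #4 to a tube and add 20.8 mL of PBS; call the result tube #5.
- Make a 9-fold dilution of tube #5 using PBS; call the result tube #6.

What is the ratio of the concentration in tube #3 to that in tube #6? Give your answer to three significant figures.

Step 1: 0.12 mL brought to 5.7 mL → factor 5.7/0.12 = 47.5
Step 2: 75-fold → factor 75
Step 3: 0.28 mL + 3.4 mL = 3.68 mL total → factor 3.68/0.28 = 13.143
Step 4: 420 μL + 650 μL = 1070 μL total → factor 1070/420 = 2.5476
Step 5: 0.85 mL + 20.8 mL = 21.65 mL total → factor 21.65/0.85 = 25.471
Step 6: 9-fold → factor 9
Dilution factor to tube #3 = 46821; to tube #6 = 2.7344 × 10^7
[tube #3]/[tube #6] = (factor to tube #6)/(factor to tube #3) = 2.7344 × 10^7/46821 = 584

584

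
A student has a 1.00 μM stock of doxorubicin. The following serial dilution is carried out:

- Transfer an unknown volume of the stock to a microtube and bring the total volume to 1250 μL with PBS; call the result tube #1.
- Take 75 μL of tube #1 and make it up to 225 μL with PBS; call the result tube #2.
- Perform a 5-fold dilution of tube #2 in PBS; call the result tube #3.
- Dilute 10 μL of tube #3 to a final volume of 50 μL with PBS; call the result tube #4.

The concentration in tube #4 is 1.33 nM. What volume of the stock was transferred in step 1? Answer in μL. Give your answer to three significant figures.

125 μL

Step 1: v brought to 1250 μL → factor = 1250 μL/v
Step 2: 75 μL brought to 225 μL → factor 225/75 = 3
Step 3: 5-fold → factor 5
Step 4: 10 μL brought to 50 μL → factor 50/10 = 5
Product of known-step factors = 75
Overall factor = 1.00 μM / (1.33 nM) = 751.88
Step-1 factor = 751.88 / 75 = 10.025
v = 1250 μL / 10.025 = 125 μL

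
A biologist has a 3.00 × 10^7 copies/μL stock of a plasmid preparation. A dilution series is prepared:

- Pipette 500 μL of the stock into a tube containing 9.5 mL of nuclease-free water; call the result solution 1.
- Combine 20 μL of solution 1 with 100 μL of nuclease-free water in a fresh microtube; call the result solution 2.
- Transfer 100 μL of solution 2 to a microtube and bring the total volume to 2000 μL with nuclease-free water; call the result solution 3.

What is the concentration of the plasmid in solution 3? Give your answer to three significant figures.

1.25 × 10^4 copies/μL

Step 1: 500 μL + 9.5 mL = 10000 μL total → factor 10000/500 = 20
Step 2: 20 μL + 100 μL = 120 μL total → factor 120/20 = 6
Step 3: 100 μL brought to 2000 μL → factor 2000/100 = 20
Overall dilution factor = 20 × 6 × 20 = 2400
Final = 3.00 × 10^7 copies/μL / 2400 = 1.25 × 10^4 copies/μL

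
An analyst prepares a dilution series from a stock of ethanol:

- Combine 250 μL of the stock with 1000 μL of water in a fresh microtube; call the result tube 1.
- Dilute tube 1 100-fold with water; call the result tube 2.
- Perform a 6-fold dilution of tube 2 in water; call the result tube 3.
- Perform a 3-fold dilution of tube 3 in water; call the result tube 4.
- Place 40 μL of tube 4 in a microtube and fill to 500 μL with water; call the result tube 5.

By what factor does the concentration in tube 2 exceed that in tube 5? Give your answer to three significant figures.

225

Step 1: 250 μL + 1000 μL = 1250 μL total → factor 1250/250 = 5
Step 2: 100-fold → factor 100
Step 3: 6-fold → factor 6
Step 4: 3-fold → factor 3
Step 5: 40 μL brought to 500 μL → factor 500/40 = 12.5
Dilution factor to tube 2 = 500; to tube 5 = 1.125 × 10^5
[tube 2]/[tube 5] = (factor to tube 5)/(factor to tube 2) = 1.125 × 10^5/500 = 225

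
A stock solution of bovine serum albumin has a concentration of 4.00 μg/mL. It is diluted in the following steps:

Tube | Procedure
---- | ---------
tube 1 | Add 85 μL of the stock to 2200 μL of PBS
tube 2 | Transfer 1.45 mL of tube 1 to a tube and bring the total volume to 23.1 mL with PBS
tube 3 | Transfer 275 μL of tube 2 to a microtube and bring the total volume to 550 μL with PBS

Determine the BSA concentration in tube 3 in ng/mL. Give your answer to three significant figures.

Step 1: 85 μL + 2200 μL = 2285 μL total → factor 2285/85 = 26.882
Step 2: 1.45 mL brought to 23.1 mL → factor 23.1/1.45 = 15.931
Step 3: 275 μL brought to 550 μL → factor 550/275 = 2
Overall dilution factor = 26.882 × 15.931 × 2 = 856.53
Final = 4.00 μg/mL / 856.53 = 0.004670 μg/mL = 4.67 ng/mL

4.67 ng/mL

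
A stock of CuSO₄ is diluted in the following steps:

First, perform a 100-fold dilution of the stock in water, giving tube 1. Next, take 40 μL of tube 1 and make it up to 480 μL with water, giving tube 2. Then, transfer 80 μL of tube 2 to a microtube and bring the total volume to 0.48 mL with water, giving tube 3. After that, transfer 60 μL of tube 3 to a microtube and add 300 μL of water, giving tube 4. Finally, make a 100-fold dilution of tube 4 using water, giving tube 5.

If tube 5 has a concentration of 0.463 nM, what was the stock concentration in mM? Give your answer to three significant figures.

2.00 mM

Step 1: 100-fold → factor 100
Step 2: 40 μL brought to 480 μL → factor 480/40 = 12
Step 3: 80 μL brought to 0.48 mL → factor 480/80 = 6
Step 4: 60 μL + 300 μL = 360 μL total → factor 360/60 = 6
Step 5: 100-fold → factor 100
Overall dilution factor = 100 × 12 × 6 × 6 × 100 = 4.32 × 10^6
Stock = 0.463 nM × 4.32 × 10^6 = 2.000 × 10^6 nM = 2.00 mM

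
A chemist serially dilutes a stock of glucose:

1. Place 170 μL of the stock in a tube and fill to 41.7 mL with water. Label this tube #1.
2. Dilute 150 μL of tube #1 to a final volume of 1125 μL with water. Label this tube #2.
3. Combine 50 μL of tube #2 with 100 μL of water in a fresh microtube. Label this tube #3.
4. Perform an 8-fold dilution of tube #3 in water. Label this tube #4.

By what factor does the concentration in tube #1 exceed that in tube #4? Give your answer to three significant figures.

180

Step 1: 170 μL brought to 41.7 mL → factor 41700/170 = 245.29
Step 2: 150 μL brought to 1125 μL → factor 1125/150 = 7.5
Step 3: 50 μL + 100 μL = 150 μL total → factor 150/50 = 3
Step 4: 8-fold → factor 8
Dilution factor to tube #1 = 245.29; to tube #4 = 44153
[tube #1]/[tube #4] = (factor to tube #4)/(factor to tube #1) = 44153/245.29 = 180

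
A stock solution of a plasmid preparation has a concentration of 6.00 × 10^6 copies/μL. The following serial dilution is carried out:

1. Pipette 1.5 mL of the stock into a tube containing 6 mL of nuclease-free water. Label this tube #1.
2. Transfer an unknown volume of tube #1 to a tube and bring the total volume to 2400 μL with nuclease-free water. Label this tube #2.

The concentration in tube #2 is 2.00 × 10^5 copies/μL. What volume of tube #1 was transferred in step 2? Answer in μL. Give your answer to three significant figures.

Step 1: 1.5 mL + 6 mL = 7.5 mL total → factor 7.5/1.5 = 5
Step 2: v brought to 2400 μL → factor = 2400 μL/v
Product of known-step factors = 5
Overall factor = 6.00 × 10^6 copies/μL / (2.00 × 10^5 copies/μL) = 30
Step-2 factor = 30 / 5 = 6
v = 2400 μL / 6 = 400 μL

400 μL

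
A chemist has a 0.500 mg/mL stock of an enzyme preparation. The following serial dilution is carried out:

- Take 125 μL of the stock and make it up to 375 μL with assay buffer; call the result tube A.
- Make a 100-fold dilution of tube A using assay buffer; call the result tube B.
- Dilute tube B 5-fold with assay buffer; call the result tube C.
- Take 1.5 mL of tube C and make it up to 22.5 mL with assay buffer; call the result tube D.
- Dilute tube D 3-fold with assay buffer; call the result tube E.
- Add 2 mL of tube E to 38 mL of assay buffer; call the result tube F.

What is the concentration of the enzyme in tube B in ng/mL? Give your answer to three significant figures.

1.67 × 10^3 ng/mL

Step 1: 125 μL brought to 375 μL → factor 375/125 = 3
Step 2: 100-fold → factor 100
Dilution factor through tube B = 3 × 100 = 300
[tube B] = 0.500 mg/mL / 300 = 0.001667 mg/mL = 1.67 × 10^3 ng/mL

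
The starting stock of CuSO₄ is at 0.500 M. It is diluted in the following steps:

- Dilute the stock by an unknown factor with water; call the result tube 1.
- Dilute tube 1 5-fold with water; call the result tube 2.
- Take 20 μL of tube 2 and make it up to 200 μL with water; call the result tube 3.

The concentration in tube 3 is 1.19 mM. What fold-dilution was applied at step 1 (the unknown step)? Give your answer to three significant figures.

Step 1: unknown factor x
Step 2: 5-fold → factor 5
Step 3: 20 μL brought to 200 μL → factor 200/20 = 10
Product of known-step factors = 50
Overall factor = 0.500 M / (1.19 mM) = 420.17
x = 420.17 / 50 = 8.40

8.40-fold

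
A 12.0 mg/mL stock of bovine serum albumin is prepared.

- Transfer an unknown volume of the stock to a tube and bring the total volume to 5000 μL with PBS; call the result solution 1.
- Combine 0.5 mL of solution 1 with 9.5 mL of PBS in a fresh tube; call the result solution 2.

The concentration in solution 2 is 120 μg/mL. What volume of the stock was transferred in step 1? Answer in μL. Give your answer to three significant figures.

1.00 × 10^3 μL

Step 1: v brought to 5000 μL → factor = 5000 μL/v
Step 2: 0.5 mL + 9.5 mL = 10 mL total → factor 10/0.5 = 20
Product of known-step factors = 20
Overall factor = 12.0 mg/mL / (120 μg/mL) = 100
Step-1 factor = 100 / 20 = 5
v = 5000 μL / 5 = 1.00 × 10^3 μL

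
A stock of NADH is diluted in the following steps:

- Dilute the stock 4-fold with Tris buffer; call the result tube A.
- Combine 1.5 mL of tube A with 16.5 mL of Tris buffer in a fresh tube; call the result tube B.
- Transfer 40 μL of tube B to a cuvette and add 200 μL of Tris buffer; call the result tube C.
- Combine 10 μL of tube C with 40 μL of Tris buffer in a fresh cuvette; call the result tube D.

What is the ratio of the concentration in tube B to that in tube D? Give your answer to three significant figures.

Step 1: 4-fold → factor 4
Step 2: 1.5 mL + 16.5 mL = 18 mL total → factor 18/1.5 = 12
Step 3: 40 μL + 200 μL = 240 μL total → factor 240/40 = 6
Step 4: 10 μL + 40 μL = 50 μL total → factor 50/10 = 5
Dilution factor to tube B = 48; to tube D = 1440
[tube B]/[tube D] = (factor to tube D)/(factor to tube B) = 1440/48 = 30.0

30.0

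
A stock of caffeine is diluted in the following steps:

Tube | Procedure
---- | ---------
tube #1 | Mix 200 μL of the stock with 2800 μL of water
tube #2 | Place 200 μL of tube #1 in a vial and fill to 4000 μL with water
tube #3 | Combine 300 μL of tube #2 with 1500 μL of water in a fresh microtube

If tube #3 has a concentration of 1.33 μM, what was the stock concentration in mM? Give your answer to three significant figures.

2.39 mM

Step 1: 200 μL + 2800 μL = 3000 μL total → factor 3000/200 = 15
Step 2: 200 μL brought to 4000 μL → factor 4000/200 = 20
Step 3: 300 μL + 1500 μL = 1800 μL total → factor 1800/300 = 6
Overall dilution factor = 15 × 20 × 6 = 1800
Stock = 1.33 μM × 1800 = 2394 μM = 2.39 mM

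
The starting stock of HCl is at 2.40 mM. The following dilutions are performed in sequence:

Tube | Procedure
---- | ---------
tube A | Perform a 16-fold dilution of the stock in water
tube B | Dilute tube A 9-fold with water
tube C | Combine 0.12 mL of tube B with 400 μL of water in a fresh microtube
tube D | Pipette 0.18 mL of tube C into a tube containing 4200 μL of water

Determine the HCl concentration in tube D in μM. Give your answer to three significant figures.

0.158 μM

Step 1: 16-fold → factor 16
Step 2: 9-fold → factor 9
Step 3: 0.12 mL + 400 μL = 0.52 mL total → factor 0.52/0.12 = 4.3333
Step 4: 0.18 mL + 4200 μL = 4.38 mL total → factor 4.38/0.18 = 24.333
Overall dilution factor = 16 × 9 × 4.3333 × 24.333 = 15184
Final = 2.40 mM / 15184 = 0.0001581 mM = 0.158 μM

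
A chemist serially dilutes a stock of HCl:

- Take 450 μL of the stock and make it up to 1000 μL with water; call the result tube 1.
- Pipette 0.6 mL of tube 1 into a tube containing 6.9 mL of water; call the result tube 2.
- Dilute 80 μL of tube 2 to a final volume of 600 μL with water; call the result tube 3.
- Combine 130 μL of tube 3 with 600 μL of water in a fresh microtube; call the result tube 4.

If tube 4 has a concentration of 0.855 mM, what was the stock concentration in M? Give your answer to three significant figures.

1.00 M

Step 1: 450 μL brought to 1000 μL → factor 1000/450 = 2.2222
Step 2: 0.6 mL + 6.9 mL = 7.5 mL total → factor 7.5/0.6 = 12.5
Step 3: 80 μL brought to 600 μL → factor 600/80 = 7.5
Step 4: 130 μL + 600 μL = 730 μL total → factor 730/130 = 5.6154
Overall dilution factor = 2.2222 × 12.5 × 7.5 × 5.6154 = 1169.9
Stock = 0.855 mM × 1169.9 = 1000 mM = 1.00 M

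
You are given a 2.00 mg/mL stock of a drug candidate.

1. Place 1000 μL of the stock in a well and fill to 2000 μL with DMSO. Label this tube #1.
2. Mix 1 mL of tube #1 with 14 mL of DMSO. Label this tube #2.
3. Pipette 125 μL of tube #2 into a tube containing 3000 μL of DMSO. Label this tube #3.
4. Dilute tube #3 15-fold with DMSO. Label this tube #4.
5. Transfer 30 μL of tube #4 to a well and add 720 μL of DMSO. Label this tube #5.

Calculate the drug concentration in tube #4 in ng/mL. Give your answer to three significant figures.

178 ng/mL

Step 1: 1000 μL brought to 2000 μL → factor 2000/1000 = 2
Step 2: 1 mL + 14 mL = 15 mL total → factor 15/1 = 15
Step 3: 125 μL + 3000 μL = 3125 μL total → factor 3125/125 = 25
Step 4: 15-fold → factor 15
Dilution factor through tube #4 = 2 × 15 × 25 × 15 = 11250
[tube #4] = 2.00 mg/mL / 11250 = 0.0001778 mg/mL = 178 ng/mL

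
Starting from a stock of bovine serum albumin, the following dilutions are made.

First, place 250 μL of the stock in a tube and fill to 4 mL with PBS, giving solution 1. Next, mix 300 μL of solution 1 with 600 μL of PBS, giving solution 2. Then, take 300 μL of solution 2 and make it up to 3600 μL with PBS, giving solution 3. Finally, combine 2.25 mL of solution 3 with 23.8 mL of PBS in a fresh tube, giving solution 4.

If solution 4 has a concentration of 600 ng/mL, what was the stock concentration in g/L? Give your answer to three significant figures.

Step 1: 250 μL brought to 4 mL → factor 4000/250 = 16
Step 2: 300 μL + 600 μL = 900 μL total → factor 900/300 = 3
Step 3: 300 μL brought to 3600 μL → factor 3600/300 = 12
Step 4: 2.25 mL + 23.8 mL = 26.05 mL total → factor 26.05/2.25 = 11.578
Overall dilution factor = 16 × 3 × 12 × 11.578 = 6668.8
Stock = 600 ng/mL × 6668.8 = 4.001 × 10^6 ng/mL = 4.00 g/L

4.00 g/L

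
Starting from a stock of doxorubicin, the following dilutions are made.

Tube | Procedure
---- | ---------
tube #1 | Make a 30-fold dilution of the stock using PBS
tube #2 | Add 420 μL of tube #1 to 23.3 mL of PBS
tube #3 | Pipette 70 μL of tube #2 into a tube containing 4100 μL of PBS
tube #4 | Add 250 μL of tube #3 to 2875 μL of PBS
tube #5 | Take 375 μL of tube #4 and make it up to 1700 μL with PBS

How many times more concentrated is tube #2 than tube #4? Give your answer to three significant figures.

Step 1: 30-fold → factor 30
Step 2: 420 μL + 23.3 mL = 23720 μL total → factor 23720/420 = 56.476
Step 3: 70 μL + 4100 μL = 4170 μL total → factor 4170/70 = 59.571
Step 4: 250 μL + 2875 μL = 3125 μL total → factor 3125/250 = 12.5
Dilution factor to tube #2 = 1694.3; to tube #4 = 1.2616 × 10^6
[tube #2]/[tube #4] = (factor to tube #4)/(factor to tube #2) = 1.2616 × 10^6/1694.3 = 745

745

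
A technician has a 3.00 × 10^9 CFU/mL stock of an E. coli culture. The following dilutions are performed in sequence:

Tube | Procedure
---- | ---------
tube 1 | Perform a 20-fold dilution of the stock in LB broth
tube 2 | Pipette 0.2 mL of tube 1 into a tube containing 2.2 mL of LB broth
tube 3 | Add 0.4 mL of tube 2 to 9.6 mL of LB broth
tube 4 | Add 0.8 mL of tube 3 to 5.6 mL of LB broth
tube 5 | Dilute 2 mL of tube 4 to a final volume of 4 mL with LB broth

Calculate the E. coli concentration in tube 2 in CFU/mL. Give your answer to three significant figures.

Step 1: 20-fold → factor 20
Step 2: 0.2 mL + 2.2 mL = 2.4 mL total → factor 2.4/0.2 = 12
Dilution factor through tube 2 = 20 × 12 = 240
[tube 2] = 3.00 × 10^9 CFU/mL / 240 = 1.25 × 10^7 CFU/mL

1.25 × 10^7 CFU/mL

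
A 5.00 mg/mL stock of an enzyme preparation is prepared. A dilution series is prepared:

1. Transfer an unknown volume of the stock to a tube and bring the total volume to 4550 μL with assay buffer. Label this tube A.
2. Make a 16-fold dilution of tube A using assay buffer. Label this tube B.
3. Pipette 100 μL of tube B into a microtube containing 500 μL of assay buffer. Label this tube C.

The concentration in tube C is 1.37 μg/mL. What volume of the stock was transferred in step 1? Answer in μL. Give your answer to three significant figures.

Step 1: v brought to 4550 μL → factor = 4550 μL/v
Step 2: 16-fold → factor 16
Step 3: 100 μL + 500 μL = 600 μL total → factor 600/100 = 6
Product of known-step factors = 96
Overall factor = 5.00 mg/mL / (1.37 μg/mL) = 3649.6
Step-1 factor = 3649.6 / 96 = 38.017
v = 4550 μL / 38.017 = 120 μL

120 μL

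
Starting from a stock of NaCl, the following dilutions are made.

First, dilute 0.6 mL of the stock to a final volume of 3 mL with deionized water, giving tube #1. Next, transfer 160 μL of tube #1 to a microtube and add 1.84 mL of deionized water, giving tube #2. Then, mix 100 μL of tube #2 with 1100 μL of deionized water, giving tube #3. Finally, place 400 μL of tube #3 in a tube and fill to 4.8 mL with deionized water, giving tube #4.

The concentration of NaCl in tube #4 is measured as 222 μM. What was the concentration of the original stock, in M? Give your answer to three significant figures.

2.00 M

Step 1: 0.6 mL brought to 3 mL → factor 3/0.6 = 5
Step 2: 160 μL + 1.84 mL = 2000 μL total → factor 2000/160 = 12.5
Step 3: 100 μL + 1100 μL = 1200 μL total → factor 1200/100 = 12
Step 4: 400 μL brought to 4.8 mL → factor 4800/400 = 12
Overall dilution factor = 5 × 12.5 × 12 × 12 = 9000
Stock = 222 μM × 9000 = 1.998 × 10^6 μM = 2.00 M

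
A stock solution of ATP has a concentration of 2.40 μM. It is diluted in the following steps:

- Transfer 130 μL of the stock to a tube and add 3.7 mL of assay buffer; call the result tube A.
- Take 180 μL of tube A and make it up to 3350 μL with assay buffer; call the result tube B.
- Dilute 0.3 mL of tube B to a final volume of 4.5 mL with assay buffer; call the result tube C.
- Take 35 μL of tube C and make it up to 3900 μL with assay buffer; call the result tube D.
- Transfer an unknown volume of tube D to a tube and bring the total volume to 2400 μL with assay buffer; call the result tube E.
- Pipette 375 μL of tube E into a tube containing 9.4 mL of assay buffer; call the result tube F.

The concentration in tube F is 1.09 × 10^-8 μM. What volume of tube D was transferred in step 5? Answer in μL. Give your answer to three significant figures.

260 μL

Step 1: 130 μL + 3.7 mL = 3830 μL total → factor 3830/130 = 29.462
Step 2: 180 μL brought to 3350 μL → factor 3350/180 = 18.611
Step 3: 0.3 mL brought to 4.5 mL → factor 4.5/0.3 = 15
Step 4: 35 μL brought to 3900 μL → factor 3900/35 = 111.43
Step 5: v brought to 2400 μL → factor = 2400 μL/v
Step 6: 375 μL + 9.4 mL = 9775 μL total → factor 9775/375 = 26.067
Product of known-step factors = 2.3889 × 10^7
Overall factor = 2.40 μM / (1.09 × 10^-8 μM) = 2.2018 × 10^8
Step-5 factor = 2.2018 × 10^8 / 2.3889 × 10^7 = 9.2169
v = 2400 μL / 9.2169 = 260 μL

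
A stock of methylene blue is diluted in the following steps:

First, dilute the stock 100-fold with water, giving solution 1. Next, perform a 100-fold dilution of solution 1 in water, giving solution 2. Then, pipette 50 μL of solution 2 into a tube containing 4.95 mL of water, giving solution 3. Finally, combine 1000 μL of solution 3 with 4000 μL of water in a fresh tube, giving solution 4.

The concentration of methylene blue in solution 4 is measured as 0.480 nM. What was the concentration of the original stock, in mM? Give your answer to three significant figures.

2.40 mM

Step 1: 100-fold → factor 100
Step 2: 100-fold → factor 100
Step 3: 50 μL + 4.95 mL = 5000 μL total → factor 5000/50 = 100
Step 4: 1000 μL + 4000 μL = 5000 μL total → factor 5000/1000 = 5
Overall dilution factor = 100 × 100 × 100 × 5 = 5 × 10^6
Stock = 0.480 nM × 5 × 10^6 = 2.400 × 10^6 nM = 2.40 mM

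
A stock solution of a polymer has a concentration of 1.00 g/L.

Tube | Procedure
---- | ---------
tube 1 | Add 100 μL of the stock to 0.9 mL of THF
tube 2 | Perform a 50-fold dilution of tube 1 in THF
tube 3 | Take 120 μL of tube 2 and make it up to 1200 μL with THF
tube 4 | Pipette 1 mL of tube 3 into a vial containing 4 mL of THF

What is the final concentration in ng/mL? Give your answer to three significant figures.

40.0 ng/mL

Step 1: 100 μL + 0.9 mL = 1000 μL total → factor 1000/100 = 10
Step 2: 50-fold → factor 50
Step 3: 120 μL brought to 1200 μL → factor 1200/120 = 10
Step 4: 1 mL + 4 mL = 5 mL total → factor 5/1 = 5
Overall dilution factor = 10 × 50 × 10 × 5 = 25000
Final = 1.00 g/L / 25000 = 4.000 × 10^-5 g/L = 40.0 ng/mL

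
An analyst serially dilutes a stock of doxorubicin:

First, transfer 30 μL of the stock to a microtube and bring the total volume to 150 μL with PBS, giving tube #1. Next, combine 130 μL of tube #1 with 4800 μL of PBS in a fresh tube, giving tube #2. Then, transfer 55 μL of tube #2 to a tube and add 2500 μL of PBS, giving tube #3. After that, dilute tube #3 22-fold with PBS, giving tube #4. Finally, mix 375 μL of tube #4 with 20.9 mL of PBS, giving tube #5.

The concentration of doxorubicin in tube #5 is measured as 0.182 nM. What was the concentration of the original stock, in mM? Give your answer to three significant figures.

2.00 mM

Step 1: 30 μL brought to 150 μL → factor 150/30 = 5
Step 2: 130 μL + 4800 μL = 4930 μL total → factor 4930/130 = 37.923
Step 3: 55 μL + 2500 μL = 2555 μL total → factor 2555/55 = 46.455
Step 4: 22-fold → factor 22
Step 5: 375 μL + 20.9 mL = 21275 μL total → factor 21275/375 = 56.733
Overall dilution factor = 5 × 37.923 × 46.455 × 22 × 56.733 = 1.0994 × 10^7
Stock = 0.182 nM × 1.0994 × 10^7 = 2.001 × 10^6 nM = 2.00 mM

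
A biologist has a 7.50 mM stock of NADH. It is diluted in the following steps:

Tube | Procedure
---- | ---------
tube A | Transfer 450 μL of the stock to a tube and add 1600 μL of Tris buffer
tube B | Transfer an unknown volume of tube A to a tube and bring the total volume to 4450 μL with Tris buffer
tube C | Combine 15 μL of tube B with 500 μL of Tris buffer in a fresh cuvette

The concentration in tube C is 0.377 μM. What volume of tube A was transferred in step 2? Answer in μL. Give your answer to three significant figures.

Step 1: 450 μL + 1600 μL = 2050 μL total → factor 2050/450 = 4.5556
Step 2: v brought to 4450 μL → factor = 4450 μL/v
Step 3: 15 μL + 500 μL = 515 μL total → factor 515/15 = 34.333
Product of known-step factors = 156.41
Overall factor = 7.50 mM / (0.377 μM) = 19894
Step-2 factor = 19894 / 156.41 = 127.19
v = 4450 μL / 127.19 = 35.0 μL

35.0 μL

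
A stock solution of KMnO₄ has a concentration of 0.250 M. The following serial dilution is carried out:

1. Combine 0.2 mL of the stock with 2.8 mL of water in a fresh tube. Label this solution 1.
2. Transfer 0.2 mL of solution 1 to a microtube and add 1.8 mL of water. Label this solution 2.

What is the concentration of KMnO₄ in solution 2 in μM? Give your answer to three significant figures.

Step 1: 0.2 mL + 2.8 mL = 3 mL total → factor 3/0.2 = 15
Step 2: 0.2 mL + 1.8 mL = 2 mL total → factor 2/0.2 = 10
Overall dilution factor = 15 × 10 = 150
Final = 0.250 M / 150 = 0.001667 M = 1.67 × 10^3 μM

1.67 × 10^3 μM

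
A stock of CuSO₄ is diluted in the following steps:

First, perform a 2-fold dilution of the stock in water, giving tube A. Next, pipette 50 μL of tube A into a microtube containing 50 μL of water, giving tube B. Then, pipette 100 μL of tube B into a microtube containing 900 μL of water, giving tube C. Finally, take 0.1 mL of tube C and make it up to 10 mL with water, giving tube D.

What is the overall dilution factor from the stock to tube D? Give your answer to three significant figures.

4.00 × 10^3

Step 1: 2-fold → factor 2
Step 2: 50 μL + 50 μL = 100 μL total → factor 100/50 = 2
Step 3: 100 μL + 900 μL = 1000 μL total → factor 1000/100 = 10
Step 4: 0.1 mL brought to 10 mL → factor 10/0.1 = 100
Overall dilution factor = 2 × 2 × 10 × 100 = 4000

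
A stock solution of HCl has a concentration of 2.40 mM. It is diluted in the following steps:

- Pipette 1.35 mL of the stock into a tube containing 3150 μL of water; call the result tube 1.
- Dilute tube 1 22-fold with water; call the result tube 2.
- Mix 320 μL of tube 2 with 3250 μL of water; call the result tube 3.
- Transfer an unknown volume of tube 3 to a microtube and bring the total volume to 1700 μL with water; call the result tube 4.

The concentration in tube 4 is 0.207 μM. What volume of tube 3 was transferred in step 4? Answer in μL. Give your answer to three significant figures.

120 μL

Step 1: 1.35 mL + 3150 μL = 4.5 mL total → factor 4.5/1.35 = 3.3333
Step 2: 22-fold → factor 22
Step 3: 320 μL + 3250 μL = 3570 μL total → factor 3570/320 = 11.156
Step 4: v brought to 1700 μL → factor = 1700 μL/v
Product of known-step factors = 818.12
Overall factor = 2.40 mM / (0.207 μM) = 11594
Step-4 factor = 11594 / 818.12 = 14.172
v = 1700 μL / 14.172 = 120 μL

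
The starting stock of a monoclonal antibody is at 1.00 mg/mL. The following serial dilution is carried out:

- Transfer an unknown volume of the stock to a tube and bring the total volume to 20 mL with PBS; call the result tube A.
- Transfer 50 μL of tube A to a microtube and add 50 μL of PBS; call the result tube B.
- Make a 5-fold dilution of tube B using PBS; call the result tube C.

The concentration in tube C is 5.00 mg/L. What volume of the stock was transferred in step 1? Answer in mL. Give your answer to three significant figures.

1.00 mL

Step 1: v brought to 20 mL → factor = 20 mL/v
Step 2: 50 μL + 50 μL = 100 μL total → factor 100/50 = 2
Step 3: 5-fold → factor 5
Product of known-step factors = 10
Overall factor = 1.00 mg/mL / (5.00 mg/L) = 200
Step-1 factor = 200 / 10 = 20
v = 20 mL / 20 = 1.00 mL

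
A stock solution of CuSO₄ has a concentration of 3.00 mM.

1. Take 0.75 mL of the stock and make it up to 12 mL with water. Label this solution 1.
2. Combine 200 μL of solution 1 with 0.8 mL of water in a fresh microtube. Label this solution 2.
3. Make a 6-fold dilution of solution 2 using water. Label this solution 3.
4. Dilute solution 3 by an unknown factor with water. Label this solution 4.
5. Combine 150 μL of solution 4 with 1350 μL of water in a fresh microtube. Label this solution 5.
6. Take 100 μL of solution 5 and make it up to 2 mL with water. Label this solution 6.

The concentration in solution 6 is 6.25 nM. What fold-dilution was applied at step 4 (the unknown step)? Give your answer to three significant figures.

5.00-fold

Step 1: 0.75 mL brought to 12 mL → factor 12/0.75 = 16
Step 2: 200 μL + 0.8 mL = 1000 μL total → factor 1000/200 = 5
Step 3: 6-fold → factor 6
Step 4: unknown factor x
Step 5: 150 μL + 1350 μL = 1500 μL total → factor 1500/150 = 10
Step 6: 100 μL brought to 2 mL → factor 2000/100 = 20
Product of known-step factors = 96000
Overall factor = 3.00 mM / (6.25 nM) = 4.8 × 10^5
x = 4.8 × 10^5 / 96000 = 5.00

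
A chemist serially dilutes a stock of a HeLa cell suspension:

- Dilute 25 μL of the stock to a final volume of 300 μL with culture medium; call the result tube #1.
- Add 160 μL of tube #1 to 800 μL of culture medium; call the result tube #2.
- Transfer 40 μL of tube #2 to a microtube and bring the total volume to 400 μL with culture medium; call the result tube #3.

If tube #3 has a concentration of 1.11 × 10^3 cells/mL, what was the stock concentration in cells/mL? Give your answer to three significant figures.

7.99 × 10^5 cells/mL

Step 1: 25 μL brought to 300 μL → factor 300/25 = 12
Step 2: 160 μL + 800 μL = 960 μL total → factor 960/160 = 6
Step 3: 40 μL brought to 400 μL → factor 400/40 = 10
Overall dilution factor = 12 × 6 × 10 = 720
Stock = 1.11 × 10^3 cells/mL × 720 = 7.99 × 10^5 cells/mL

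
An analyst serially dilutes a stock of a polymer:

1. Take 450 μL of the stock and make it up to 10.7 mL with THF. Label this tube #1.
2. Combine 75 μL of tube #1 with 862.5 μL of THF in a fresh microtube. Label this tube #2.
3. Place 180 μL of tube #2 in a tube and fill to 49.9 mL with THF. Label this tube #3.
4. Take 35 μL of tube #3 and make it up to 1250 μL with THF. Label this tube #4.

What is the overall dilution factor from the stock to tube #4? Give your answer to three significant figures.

Step 1: 450 μL brought to 10.7 mL → factor 10700/450 = 23.778
Step 2: 75 μL + 862.5 μL = 937.5 μL total → factor 937.5/75 = 12.5
Step 3: 180 μL brought to 49.9 mL → factor 49900/180 = 277.22
Step 4: 35 μL brought to 1250 μL → factor 1250/35 = 35.714
Overall dilution factor = 23.778 × 12.5 × 277.22 × 35.714 = 2.9427 × 10^6

2.94 × 10^6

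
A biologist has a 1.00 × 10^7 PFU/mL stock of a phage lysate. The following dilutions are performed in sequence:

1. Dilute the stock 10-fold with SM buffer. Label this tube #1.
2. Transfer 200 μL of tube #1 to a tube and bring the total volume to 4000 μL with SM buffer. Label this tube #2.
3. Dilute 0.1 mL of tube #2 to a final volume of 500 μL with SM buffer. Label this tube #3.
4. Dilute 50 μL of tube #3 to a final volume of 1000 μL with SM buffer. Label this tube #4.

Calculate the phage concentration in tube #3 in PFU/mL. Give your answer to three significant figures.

1.00 × 10^4 PFU/mL

Step 1: 10-fold → factor 10
Step 2: 200 μL brought to 4000 μL → factor 4000/200 = 20
Step 3: 0.1 mL brought to 500 μL → factor 0.5/0.1 = 5
Dilution factor through tube #3 = 10 × 20 × 5 = 1000
[tube #3] = 1.00 × 10^7 PFU/mL / 1000 = 1.00 × 10^4 PFU/mL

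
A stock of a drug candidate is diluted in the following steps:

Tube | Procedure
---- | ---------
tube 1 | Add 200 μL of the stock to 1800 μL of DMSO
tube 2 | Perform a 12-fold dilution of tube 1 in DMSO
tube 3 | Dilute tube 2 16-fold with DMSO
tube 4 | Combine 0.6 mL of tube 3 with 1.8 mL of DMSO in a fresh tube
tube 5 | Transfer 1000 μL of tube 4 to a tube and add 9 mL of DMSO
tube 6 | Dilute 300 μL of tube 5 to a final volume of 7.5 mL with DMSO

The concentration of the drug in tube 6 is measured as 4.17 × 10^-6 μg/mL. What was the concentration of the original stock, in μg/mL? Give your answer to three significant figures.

8.01 μg/mL

Step 1: 200 μL + 1800 μL = 2000 μL total → factor 2000/200 = 10
Step 2: 12-fold → factor 12
Step 3: 16-fold → factor 16
Step 4: 0.6 mL + 1.8 mL = 2.4 mL total → factor 2.4/0.6 = 4
Step 5: 1000 μL + 9 mL = 10000 μL total → factor 10000/1000 = 10
Step 6: 300 μL brought to 7.5 mL → factor 7500/300 = 25
Overall dilution factor = 10 × 12 × 16 × 4 × 10 × 25 = 1.92 × 10^6
Stock = 4.17 × 10^-6 μg/mL × 1.92 × 10^6 = 8.01 μg/mL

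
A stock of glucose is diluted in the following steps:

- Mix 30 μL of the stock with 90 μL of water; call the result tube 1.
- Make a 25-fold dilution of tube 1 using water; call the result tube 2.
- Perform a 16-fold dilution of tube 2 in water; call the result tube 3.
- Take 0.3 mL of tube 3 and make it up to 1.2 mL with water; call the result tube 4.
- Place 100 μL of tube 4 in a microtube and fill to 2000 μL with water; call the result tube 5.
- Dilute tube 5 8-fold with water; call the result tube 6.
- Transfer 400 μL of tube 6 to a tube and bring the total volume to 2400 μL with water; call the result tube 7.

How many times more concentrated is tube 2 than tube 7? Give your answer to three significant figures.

6.14 × 10^4

Step 1: 30 μL + 90 μL = 120 μL total → factor 120/30 = 4
Step 2: 25-fold → factor 25
Step 3: 16-fold → factor 16
Step 4: 0.3 mL brought to 1.2 mL → factor 1.2/0.3 = 4
Step 5: 100 μL brought to 2000 μL → factor 2000/100 = 20
Step 6: 8-fold → factor 8
Step 7: 400 μL brought to 2400 μL → factor 2400/400 = 6
Dilution factor to tube 2 = 100; to tube 7 = 6.144 × 10^6
[tube 2]/[tube 7] = (factor to tube 7)/(factor to tube 2) = 6.144 × 10^6/100 = 6.14 × 10^4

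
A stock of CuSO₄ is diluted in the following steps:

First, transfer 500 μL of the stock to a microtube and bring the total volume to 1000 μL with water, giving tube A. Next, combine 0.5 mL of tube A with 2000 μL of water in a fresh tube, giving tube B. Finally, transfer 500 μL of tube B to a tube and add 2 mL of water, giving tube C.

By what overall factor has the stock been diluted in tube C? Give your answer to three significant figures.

Step 1: 500 μL brought to 1000 μL → factor 1000/500 = 2
Step 2: 0.5 mL + 2000 μL = 2.5 mL total → factor 2.5/0.5 = 5
Step 3: 500 μL + 2 mL = 2500 μL total → factor 2500/500 = 5
Overall dilution factor = 2 × 5 × 5 = 50

50.0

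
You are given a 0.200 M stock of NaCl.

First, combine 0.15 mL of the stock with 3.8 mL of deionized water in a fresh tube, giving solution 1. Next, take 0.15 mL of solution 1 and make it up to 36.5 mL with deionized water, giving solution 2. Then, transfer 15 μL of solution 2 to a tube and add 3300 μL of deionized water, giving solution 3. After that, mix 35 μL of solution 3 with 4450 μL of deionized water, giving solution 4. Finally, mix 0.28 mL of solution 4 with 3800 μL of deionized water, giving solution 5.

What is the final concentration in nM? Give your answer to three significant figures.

Step 1: 0.15 mL + 3.8 mL = 3.95 mL total → factor 3.95/0.15 = 26.333
Step 2: 0.15 mL brought to 36.5 mL → factor 36.5/0.15 = 243.33
Step 3: 15 μL + 3300 μL = 3315 μL total → factor 3315/15 = 221
Step 4: 35 μL + 4450 μL = 4485 μL total → factor 4485/35 = 128.14
Step 5: 0.28 mL + 3800 μL = 4.08 mL total → factor 4.08/0.28 = 14.571
Overall dilution factor = 26.333 × 243.33 × 221 × 128.14 × 14.571 = 2.6442 × 10^9
Final = 0.200 M / 2.6442 × 10^9 = 7.564 × 10^-11 M = 0.0756 nM

0.0756 nM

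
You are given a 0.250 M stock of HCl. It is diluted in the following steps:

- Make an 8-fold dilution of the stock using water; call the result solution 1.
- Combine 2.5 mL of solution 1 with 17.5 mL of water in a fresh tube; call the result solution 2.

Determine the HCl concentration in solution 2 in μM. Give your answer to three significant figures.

Step 1: 8-fold → factor 8
Step 2: 2.5 mL + 17.5 mL = 20 mL total → factor 20/2.5 = 8
Overall dilution factor = 8 × 8 = 64
Final = 0.250 M / 64 = 0.003906 M = 3.91 × 10^3 μM

3.91 × 10^3 μM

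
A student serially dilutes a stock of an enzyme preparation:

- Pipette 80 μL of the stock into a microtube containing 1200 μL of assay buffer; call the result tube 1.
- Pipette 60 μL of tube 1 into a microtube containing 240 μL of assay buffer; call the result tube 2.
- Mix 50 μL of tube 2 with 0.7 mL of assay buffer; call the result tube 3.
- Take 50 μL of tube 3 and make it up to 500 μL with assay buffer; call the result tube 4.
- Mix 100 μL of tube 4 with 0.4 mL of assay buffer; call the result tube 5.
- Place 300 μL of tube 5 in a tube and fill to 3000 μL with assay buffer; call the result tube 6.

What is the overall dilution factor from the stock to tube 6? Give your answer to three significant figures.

Step 1: 80 μL + 1200 μL = 1280 μL total → factor 1280/80 = 16
Step 2: 60 μL + 240 μL = 300 μL total → factor 300/60 = 5
Step 3: 50 μL + 0.7 mL = 750 μL total → factor 750/50 = 15
Step 4: 50 μL brought to 500 μL → factor 500/50 = 10
Step 5: 100 μL + 0.4 mL = 500 μL total → factor 500/100 = 5
Step 6: 300 μL brought to 3000 μL → factor 3000/300 = 10
Overall dilution factor = 16 × 5 × 15 × 10 × 5 × 10 = 6 × 10^5

6.00 × 10^5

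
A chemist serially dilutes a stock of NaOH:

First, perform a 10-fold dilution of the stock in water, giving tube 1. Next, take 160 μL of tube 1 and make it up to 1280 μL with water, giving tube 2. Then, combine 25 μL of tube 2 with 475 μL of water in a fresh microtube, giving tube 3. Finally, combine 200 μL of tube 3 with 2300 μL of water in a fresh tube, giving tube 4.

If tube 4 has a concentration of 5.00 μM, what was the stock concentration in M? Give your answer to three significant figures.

0.100 M

Step 1: 10-fold → factor 10
Step 2: 160 μL brought to 1280 μL → factor 1280/160 = 8
Step 3: 25 μL + 475 μL = 500 μL total → factor 500/25 = 20
Step 4: 200 μL + 2300 μL = 2500 μL total → factor 2500/200 = 12.5
Overall dilution factor = 10 × 8 × 20 × 12.5 = 20000
Stock = 5.00 μM × 20000 = 1.000 × 10^5 μM = 0.100 M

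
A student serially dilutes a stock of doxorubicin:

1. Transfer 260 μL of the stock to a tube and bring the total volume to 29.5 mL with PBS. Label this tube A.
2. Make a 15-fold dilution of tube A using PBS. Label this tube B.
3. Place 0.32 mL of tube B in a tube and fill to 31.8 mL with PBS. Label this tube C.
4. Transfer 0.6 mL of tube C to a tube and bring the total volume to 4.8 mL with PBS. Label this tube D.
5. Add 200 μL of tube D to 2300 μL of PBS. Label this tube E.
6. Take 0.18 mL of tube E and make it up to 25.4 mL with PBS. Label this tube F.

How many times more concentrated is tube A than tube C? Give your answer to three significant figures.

Step 1: 260 μL brought to 29.5 mL → factor 29500/260 = 113.46
Step 2: 15-fold → factor 15
Step 3: 0.32 mL brought to 31.8 mL → factor 31.8/0.32 = 99.375
Dilution factor to tube A = 113.46; to tube C = 1.6913 × 10^5
[tube A]/[tube C] = (factor to tube C)/(factor to tube A) = 1.6913 × 10^5/113.46 = 1.49 × 10^3

1.49 × 10^3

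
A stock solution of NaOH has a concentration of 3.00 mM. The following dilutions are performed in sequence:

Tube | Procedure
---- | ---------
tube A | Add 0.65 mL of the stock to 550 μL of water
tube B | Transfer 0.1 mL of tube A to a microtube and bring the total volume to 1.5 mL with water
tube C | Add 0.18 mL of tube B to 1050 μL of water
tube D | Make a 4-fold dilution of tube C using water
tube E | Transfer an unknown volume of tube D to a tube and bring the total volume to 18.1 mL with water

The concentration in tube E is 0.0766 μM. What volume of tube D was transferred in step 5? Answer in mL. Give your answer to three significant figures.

0.350 mL

Step 1: 0.65 mL + 550 μL = 1.2 mL total → factor 1.2/0.65 = 1.8462
Step 2: 0.1 mL brought to 1.5 mL → factor 1.5/0.1 = 15
Step 3: 0.18 mL + 1050 μL = 1.23 mL total → factor 1.23/0.18 = 6.8333
Step 4: 4-fold → factor 4
Step 5: v brought to 18.1 mL → factor = 18.1 mL/v
Product of known-step factors = 756.92
Overall factor = 3.00 mM / (0.0766 μM) = 39164
Step-5 factor = 39164 / 756.92 = 51.742
v = 18.1 mL / 51.742 = 0.350 mL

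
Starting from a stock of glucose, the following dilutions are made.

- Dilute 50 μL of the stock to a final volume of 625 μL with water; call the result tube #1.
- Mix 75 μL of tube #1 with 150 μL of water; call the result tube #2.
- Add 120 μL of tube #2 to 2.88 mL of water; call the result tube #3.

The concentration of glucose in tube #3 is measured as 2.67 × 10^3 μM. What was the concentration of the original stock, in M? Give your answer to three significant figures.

Step 1: 50 μL brought to 625 μL → factor 625/50 = 12.5
Step 2: 75 μL + 150 μL = 225 μL total → factor 225/75 = 3
Step 3: 120 μL + 2.88 mL = 3000 μL total → factor 3000/120 = 25
Overall dilution factor = 12.5 × 3 × 25 = 937.5
Stock = 2.67 × 10^3 μM × 937.5 = 2.503 × 10^6 μM = 2.50 M

2.50 M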